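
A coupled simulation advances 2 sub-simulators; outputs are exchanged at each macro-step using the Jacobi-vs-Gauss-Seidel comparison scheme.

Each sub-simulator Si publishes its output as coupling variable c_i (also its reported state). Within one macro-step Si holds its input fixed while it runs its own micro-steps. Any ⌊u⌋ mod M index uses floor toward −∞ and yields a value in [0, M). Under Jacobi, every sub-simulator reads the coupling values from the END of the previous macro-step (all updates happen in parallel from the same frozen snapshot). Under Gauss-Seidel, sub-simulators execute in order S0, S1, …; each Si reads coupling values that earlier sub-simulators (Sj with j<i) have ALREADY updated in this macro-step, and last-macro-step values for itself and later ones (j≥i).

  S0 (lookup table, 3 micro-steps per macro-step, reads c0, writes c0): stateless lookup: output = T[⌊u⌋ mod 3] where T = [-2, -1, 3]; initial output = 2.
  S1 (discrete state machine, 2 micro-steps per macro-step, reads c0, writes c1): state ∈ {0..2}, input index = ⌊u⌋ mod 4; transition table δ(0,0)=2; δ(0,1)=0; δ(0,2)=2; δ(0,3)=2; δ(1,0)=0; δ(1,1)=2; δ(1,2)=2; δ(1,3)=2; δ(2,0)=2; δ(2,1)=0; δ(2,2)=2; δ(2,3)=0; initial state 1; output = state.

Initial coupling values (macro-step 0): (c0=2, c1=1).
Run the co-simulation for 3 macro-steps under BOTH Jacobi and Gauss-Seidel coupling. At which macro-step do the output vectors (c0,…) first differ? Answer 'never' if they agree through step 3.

first divergence at macro-step: 1

[Jacobi] macro 1: S0 reads c0=2 → after 3×micro: 3; S1 reads c0=2 → after 2×micro: 2 ⇒ (c0=3, c1=2)
[Jacobi] macro 2: S0 reads c0=3 → after 3×micro: -2; S1 reads c0=3 → after 2×micro: 2 ⇒ (c0=-2, c1=2)
[Jacobi] macro 3: S0 reads c0=-2 → after 3×micro: -1; S1 reads c0=-2 → after 2×micro: 2 ⇒ (c0=-1, c1=2)
[Gauss-Seidel] macro 1: S0 reads c0=2 → after 3×micro: 3; S1 reads c0=3 → after 2×micro: 0 ⇒ (c0=3, c1=0)
[Gauss-Seidel] macro 2: S0 reads c0=3 → after 3×micro: -2; S1 reads c0=-2 → after 2×micro: 2 ⇒ (c0=-2, c1=2)
[Gauss-Seidel] macro 3: S0 reads c0=-2 → after 3×micro: -1; S1 reads c0=-1 → after 2×micro: 2 ⇒ (c0=-1, c1=2)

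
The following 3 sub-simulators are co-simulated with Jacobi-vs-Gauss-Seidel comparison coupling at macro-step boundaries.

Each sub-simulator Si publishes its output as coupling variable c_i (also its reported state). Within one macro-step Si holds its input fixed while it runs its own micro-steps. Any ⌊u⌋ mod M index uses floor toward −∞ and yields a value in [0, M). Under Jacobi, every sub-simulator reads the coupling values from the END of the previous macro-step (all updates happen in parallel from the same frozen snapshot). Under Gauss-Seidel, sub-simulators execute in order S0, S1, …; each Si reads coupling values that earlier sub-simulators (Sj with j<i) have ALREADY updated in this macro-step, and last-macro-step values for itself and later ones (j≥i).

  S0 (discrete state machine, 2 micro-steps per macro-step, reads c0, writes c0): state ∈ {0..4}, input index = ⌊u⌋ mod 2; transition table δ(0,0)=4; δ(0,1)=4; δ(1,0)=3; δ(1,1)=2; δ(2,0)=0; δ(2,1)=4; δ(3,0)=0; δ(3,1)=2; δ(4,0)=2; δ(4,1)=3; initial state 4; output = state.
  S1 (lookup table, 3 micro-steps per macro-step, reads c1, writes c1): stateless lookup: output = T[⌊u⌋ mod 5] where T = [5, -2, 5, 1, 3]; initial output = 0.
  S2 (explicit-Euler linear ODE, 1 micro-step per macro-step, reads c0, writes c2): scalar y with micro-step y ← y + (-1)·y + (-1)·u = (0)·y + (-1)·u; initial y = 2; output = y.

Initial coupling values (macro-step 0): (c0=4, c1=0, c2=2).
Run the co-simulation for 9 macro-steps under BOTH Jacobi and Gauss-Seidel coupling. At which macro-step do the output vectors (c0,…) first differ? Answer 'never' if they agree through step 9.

[Jacobi] macro 1: S0 reads c0=4 → after 2×micro: 0; S1 reads c1=0 → after 3×micro: 5; S2 reads c0=4 → after 1×micro: -4 ⇒ (c0=0, c1=5, c2=-4)
[Jacobi] macro 2: S0 reads c0=0 → after 2×micro: 2; S1 reads c1=5 → after 3×micro: 5; S2 reads c0=0 → after 1×micro: 0 ⇒ (c0=2, c1=5, c2=0)
[Jacobi] macro 3: S0 reads c0=2 → after 2×micro: 4; S1 reads c1=5 → after 3×micro: 5; S2 reads c0=2 → after 1×micro: -2 ⇒ (c0=4, c1=5, c2=-2)
[Jacobi] macro 4: S0 reads c0=4 → after 2×micro: 0; S1 reads c1=5 → after 3×micro: 5; S2 reads c0=4 → after 1×micro: -4 ⇒ (c0=0, c1=5, c2=-4)
[Jacobi] macro 5: S0 reads c0=0 → after 2×micro: 2; S1 reads c1=5 → after 3×micro: 5; S2 reads c0=0 → after 1×micro: 0 ⇒ (c0=2, c1=5, c2=0)
[Jacobi] macro 6: S0 reads c0=2 → after 2×micro: 4; S1 reads c1=5 → after 3×micro: 5; S2 reads c0=2 → after 1×micro: -2 ⇒ (c0=4, c1=5, c2=-2)
[Jacobi] macro 7: S0 reads c0=4 → after 2×micro: 0; S1 reads c1=5 → after 3×micro: 5; S2 reads c0=4 → after 1×micro: -4 ⇒ (c0=0, c1=5, c2=-4)
[Jacobi] macro 8: S0 reads c0=0 → after 2×micro: 2; S1 reads c1=5 → after 3×micro: 5; S2 reads c0=0 → after 1×micro: 0 ⇒ (c0=2, c1=5, c2=0)
[Jacobi] macro 9: S0 reads c0=2 → after 2×micro: 4; S1 reads c1=5 → after 3×micro: 5; S2 reads c0=2 → after 1×micro: -2 ⇒ (c0=4, c1=5, c2=-2)
[Gauss-Seidel] macro 1: S0 reads c0=4 → after 2×micro: 0; S1 reads c1=0 → after 3×micro: 5; S2 reads c0=0 → after 1×micro: 0 ⇒ (c0=0, c1=5, c2=0)
[Gauss-Seidel] macro 2: S0 reads c0=0 → after 2×micro: 2; S1 reads c1=5 → after 3×micro: 5; S2 reads c0=2 → after 1×micro: -2 ⇒ (c0=2, c1=5, c2=-2)
[Gauss-Seidel] macro 3: S0 reads c0=2 → after 2×micro: 4; S1 reads c1=5 → after 3×micro: 5; S2 reads c0=4 → after 1×micro: -4 ⇒ (c0=4, c1=5, c2=-4)
[Gauss-Seidel] macro 4: S0 reads c0=4 → after 2×micro: 0; S1 reads c1=5 → after 3×micro: 5; S2 reads c0=0 → after 1×micro: 0 ⇒ (c0=0, c1=5, c2=0)
[Gauss-Seidel] macro 5: S0 reads c0=0 → after 2×micro: 2; S1 reads c1=5 → after 3×micro: 5; S2 reads c0=2 → after 1×micro: -2 ⇒ (c0=2, c1=5, c2=-2)
[Gauss-Seidel] macro 6: S0 reads c0=2 → after 2×micro: 4; S1 reads c1=5 → after 3×micro: 5; S2 reads c0=4 → after 1×micro: -4 ⇒ (c0=4, c1=5, c2=-4)
[Gauss-Seidel] macro 7: S0 reads c0=4 → after 2×micro: 0; S1 reads c1=5 → after 3×micro: 5; S2 reads c0=0 → after 1×micro: 0 ⇒ (c0=0, c1=5, c2=0)
[Gauss-Seidel] macro 8: S0 reads c0=0 → after 2×micro: 2; S1 reads c1=5 → after 3×micro: 5; S2 reads c0=2 → after 1×micro: -2 ⇒ (c0=2, c1=5, c2=-2)
[Gauss-Seidel] macro 9: S0 reads c0=2 → after 2×micro: 4; S1 reads c1=5 → after 3×micro: 5; S2 reads c0=4 → after 1×micro: -4 ⇒ (c0=4, c1=5, c2=-4)

first divergence at macro-step: 1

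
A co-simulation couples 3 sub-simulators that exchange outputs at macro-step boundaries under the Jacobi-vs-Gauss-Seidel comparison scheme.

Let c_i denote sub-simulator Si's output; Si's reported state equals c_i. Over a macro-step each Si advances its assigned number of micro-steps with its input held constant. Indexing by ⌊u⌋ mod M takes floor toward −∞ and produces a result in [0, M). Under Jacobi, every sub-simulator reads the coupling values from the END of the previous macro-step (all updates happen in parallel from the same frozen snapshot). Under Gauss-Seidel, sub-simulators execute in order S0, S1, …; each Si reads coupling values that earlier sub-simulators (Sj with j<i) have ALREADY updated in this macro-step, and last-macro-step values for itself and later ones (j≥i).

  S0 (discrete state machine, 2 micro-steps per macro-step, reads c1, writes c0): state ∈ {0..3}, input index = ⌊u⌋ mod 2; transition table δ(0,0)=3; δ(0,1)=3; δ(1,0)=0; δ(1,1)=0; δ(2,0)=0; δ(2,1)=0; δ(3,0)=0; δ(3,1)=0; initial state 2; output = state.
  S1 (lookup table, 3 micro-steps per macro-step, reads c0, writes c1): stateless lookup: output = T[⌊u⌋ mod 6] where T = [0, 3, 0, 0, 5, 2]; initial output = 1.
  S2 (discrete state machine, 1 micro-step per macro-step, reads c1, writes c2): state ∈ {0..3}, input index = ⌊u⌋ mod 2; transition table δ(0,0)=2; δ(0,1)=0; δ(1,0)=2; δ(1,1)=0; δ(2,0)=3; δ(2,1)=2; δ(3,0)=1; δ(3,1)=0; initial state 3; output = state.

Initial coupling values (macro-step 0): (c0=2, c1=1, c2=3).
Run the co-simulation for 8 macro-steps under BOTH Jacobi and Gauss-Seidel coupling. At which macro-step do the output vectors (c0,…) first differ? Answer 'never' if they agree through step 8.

first divergence at macro-step: 1

[Jacobi] macro 1: S0 reads c1=1 → after 2×micro: 3; S1 reads c0=2 → after 3×micro: 0; S2 reads c1=1 → after 1×micro: 0 ⇒ (c0=3, c1=0, c2=0)
[Jacobi] macro 2: S0 reads c1=0 → after 2×micro: 3; S1 reads c0=3 → after 3×micro: 0; S2 reads c1=0 → after 1×micro: 2 ⇒ (c0=3, c1=0, c2=2)
[Jacobi] macro 3: S0 reads c1=0 → after 2×micro: 3; S1 reads c0=3 → after 3×micro: 0; S2 reads c1=0 → after 1×micro: 3 ⇒ (c0=3, c1=0, c2=3)
[Jacobi] macro 4: S0 reads c1=0 → after 2×micro: 3; S1 reads c0=3 → after 3×micro: 0; S2 reads c1=0 → after 1×micro: 1 ⇒ (c0=3, c1=0, c2=1)
[Jacobi] macro 5: S0 reads c1=0 → after 2×micro: 3; S1 reads c0=3 → after 3×micro: 0; S2 reads c1=0 → after 1×micro: 2 ⇒ (c0=3, c1=0, c2=2)
[Jacobi] macro 6: S0 reads c1=0 → after 2×micro: 3; S1 reads c0=3 → after 3×micro: 0; S2 reads c1=0 → after 1×micro: 3 ⇒ (c0=3, c1=0, c2=3)
[Jacobi] macro 7: S0 reads c1=0 → after 2×micro: 3; S1 reads c0=3 → after 3×micro: 0; S2 reads c1=0 → after 1×micro: 1 ⇒ (c0=3, c1=0, c2=1)
[Jacobi] macro 8: S0 reads c1=0 → after 2×micro: 3; S1 reads c0=3 → after 3×micro: 0; S2 reads c1=0 → after 1×micro: 2 ⇒ (c0=3, c1=0, c2=2)
[Gauss-Seidel] macro 1: S0 reads c1=1 → after 2×micro: 3; S1 reads c0=3 → after 3×micro: 0; S2 reads c1=0 → after 1×micro: 1 ⇒ (c0=3, c1=0, c2=1)
[Gauss-Seidel] macro 2: S0 reads c1=0 → after 2×micro: 3; S1 reads c0=3 → after 3×micro: 0; S2 reads c1=0 → after 1×micro: 2 ⇒ (c0=3, c1=0, c2=2)
[Gauss-Seidel] macro 3: S0 reads c1=0 → after 2×micro: 3; S1 reads c0=3 → after 3×micro: 0; S2 reads c1=0 → after 1×micro: 3 ⇒ (c0=3, c1=0, c2=3)
[Gauss-Seidel] macro 4: S0 reads c1=0 → after 2×micro: 3; S1 reads c0=3 → after 3×micro: 0; S2 reads c1=0 → after 1×micro: 1 ⇒ (c0=3, c1=0, c2=1)
[Gauss-Seidel] macro 5: S0 reads c1=0 → after 2×micro: 3; S1 reads c0=3 → after 3×micro: 0; S2 reads c1=0 → after 1×micro: 2 ⇒ (c0=3, c1=0, c2=2)
[Gauss-Seidel] macro 6: S0 reads c1=0 → after 2×micro: 3; S1 reads c0=3 → after 3×micro: 0; S2 reads c1=0 → after 1×micro: 3 ⇒ (c0=3, c1=0, c2=3)
[Gauss-Seidel] macro 7: S0 reads c1=0 → after 2×micro: 3; S1 reads c0=3 → after 3×micro: 0; S2 reads c1=0 → after 1×micro: 1 ⇒ (c0=3, c1=0, c2=1)
[Gauss-Seidel] macro 8: S0 reads c1=0 → after 2×micro: 3; S1 reads c0=3 → after 3×micro: 0; S2 reads c1=0 → after 1×micro: 2 ⇒ (c0=3, c1=0, c2=2)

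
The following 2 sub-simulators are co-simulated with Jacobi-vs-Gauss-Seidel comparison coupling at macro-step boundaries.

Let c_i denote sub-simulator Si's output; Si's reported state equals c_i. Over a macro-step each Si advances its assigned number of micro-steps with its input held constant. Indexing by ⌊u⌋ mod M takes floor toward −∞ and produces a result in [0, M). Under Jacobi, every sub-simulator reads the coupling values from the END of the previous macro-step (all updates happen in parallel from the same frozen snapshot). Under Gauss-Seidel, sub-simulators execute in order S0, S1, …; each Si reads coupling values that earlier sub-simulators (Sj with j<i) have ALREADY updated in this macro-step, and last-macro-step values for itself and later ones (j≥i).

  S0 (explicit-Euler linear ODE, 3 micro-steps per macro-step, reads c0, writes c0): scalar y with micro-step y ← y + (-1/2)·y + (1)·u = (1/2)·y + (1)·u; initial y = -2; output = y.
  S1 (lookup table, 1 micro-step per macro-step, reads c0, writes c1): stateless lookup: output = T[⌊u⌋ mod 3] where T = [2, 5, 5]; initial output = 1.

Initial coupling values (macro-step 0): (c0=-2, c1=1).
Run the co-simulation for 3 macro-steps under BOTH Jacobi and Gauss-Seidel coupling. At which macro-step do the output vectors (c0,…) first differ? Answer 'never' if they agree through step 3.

first divergence at macro-step: never

[Jacobi] macro 1: S0 reads c0=-2 → after 3×micro: -15/4; S1 reads c0=-2 → after 1×micro: 5 ⇒ (c0=-15/4, c1=5)
[Jacobi] macro 2: S0 reads c0=-15/4 → after 3×micro: -225/32; S1 reads c0=-15/4 → after 1×micro: 5 ⇒ (c0=-225/32, c1=5)
[Jacobi] macro 3: S0 reads c0=-225/32 → after 3×micro: -3375/256; S1 reads c0=-225/32 → after 1×micro: 5 ⇒ (c0=-3375/256, c1=5)
[Gauss-Seidel] macro 1: S0 reads c0=-2 → after 3×micro: -15/4; S1 reads c0=-15/4 → after 1×micro: 5 ⇒ (c0=-15/4, c1=5)
[Gauss-Seidel] macro 2: S0 reads c0=-15/4 → after 3×micro: -225/32; S1 reads c0=-225/32 → after 1×micro: 5 ⇒ (c0=-225/32, c1=5)
[Gauss-Seidel] macro 3: S0 reads c0=-225/32 → after 3×micro: -3375/256; S1 reads c0=-3375/256 → after 1×micro: 5 ⇒ (c0=-3375/256, c1=5)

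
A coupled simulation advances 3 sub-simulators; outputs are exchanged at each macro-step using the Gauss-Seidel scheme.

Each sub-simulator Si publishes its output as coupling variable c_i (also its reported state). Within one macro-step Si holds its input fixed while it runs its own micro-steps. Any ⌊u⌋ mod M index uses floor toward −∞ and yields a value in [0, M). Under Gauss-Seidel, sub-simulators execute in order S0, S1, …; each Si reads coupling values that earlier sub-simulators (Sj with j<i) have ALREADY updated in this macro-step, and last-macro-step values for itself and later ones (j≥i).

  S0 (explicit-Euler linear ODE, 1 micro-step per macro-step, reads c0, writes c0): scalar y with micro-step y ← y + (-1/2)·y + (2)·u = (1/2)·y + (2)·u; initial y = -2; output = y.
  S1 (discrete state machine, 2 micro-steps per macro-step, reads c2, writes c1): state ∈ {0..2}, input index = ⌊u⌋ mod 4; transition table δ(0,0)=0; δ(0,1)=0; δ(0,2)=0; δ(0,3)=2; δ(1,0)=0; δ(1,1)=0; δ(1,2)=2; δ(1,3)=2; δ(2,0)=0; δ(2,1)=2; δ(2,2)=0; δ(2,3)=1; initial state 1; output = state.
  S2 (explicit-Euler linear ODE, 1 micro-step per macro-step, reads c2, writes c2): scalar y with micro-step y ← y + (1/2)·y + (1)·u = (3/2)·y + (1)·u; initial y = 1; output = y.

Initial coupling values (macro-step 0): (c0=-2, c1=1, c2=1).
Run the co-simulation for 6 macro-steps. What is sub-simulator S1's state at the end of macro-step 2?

S1 state at macro-step 2 = 0

macro 1: S0 reads c0=-2 → after 1×micro: -5; S1 reads c2=1 → after 2×micro: 0; S2 reads c2=1 → after 1×micro: 5/2 ⇒ (c0=-5, c1=0, c2=5/2)
macro 2: S0 reads c0=-5 → after 1×micro: -25/2; S1 reads c2=5/2 → after 2×micro: 0; S2 reads c2=5/2 → after 1×micro: 25/4 ⇒ (c0=-25/2, c1=0, c2=25/4)
macro 3: S0 reads c0=-25/2 → after 1×micro: -125/4; S1 reads c2=25/4 → after 2×micro: 0; S2 reads c2=25/4 → after 1×micro: 125/8 ⇒ (c0=-125/4, c1=0, c2=125/8)
macro 4: S0 reads c0=-125/4 → after 1×micro: -625/8; S1 reads c2=125/8 → after 2×micro: 1; S2 reads c2=125/8 → after 1×micro: 625/16 ⇒ (c0=-625/8, c1=1, c2=625/16)
macro 5: S0 reads c0=-625/8 → after 1×micro: -3125/16; S1 reads c2=625/16 → after 2×micro: 1; S2 reads c2=625/16 → after 1×micro: 3125/32 ⇒ (c0=-3125/16, c1=1, c2=3125/32)
macro 6: S0 reads c0=-3125/16 → after 1×micro: -15625/32; S1 reads c2=3125/32 → after 2×micro: 0; S2 reads c2=3125/32 → after 1×micro: 15625/64 ⇒ (c0=-15625/32, c1=0, c2=15625/64)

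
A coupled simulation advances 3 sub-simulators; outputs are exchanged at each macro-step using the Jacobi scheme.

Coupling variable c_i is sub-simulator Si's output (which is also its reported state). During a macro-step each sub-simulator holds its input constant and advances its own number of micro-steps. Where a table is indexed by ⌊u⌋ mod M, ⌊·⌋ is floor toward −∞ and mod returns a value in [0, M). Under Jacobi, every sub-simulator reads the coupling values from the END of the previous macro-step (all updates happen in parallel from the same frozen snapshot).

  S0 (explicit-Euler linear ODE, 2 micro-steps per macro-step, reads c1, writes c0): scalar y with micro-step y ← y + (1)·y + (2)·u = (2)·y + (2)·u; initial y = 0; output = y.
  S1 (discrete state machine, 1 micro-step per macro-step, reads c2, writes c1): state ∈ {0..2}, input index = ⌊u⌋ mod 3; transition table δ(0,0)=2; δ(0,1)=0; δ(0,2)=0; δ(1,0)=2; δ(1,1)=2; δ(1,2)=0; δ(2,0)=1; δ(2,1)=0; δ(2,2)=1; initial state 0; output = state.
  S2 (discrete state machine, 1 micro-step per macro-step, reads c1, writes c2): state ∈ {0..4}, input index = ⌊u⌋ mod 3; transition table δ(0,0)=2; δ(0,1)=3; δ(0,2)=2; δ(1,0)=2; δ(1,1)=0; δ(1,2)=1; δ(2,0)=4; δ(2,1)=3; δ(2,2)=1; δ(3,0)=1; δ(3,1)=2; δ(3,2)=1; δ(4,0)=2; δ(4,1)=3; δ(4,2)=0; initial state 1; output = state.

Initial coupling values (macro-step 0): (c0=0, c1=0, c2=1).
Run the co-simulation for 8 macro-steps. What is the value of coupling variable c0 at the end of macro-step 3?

macro 1: S0 reads c1=0 → after 2×micro: 0; S1 reads c2=1 → after 1×micro: 0; S2 reads c1=0 → after 1×micro: 2 ⇒ (c0=0, c1=0, c2=2)
macro 2: S0 reads c1=0 → after 2×micro: 0; S1 reads c2=2 → after 1×micro: 0; S2 reads c1=0 → after 1×micro: 4 ⇒ (c0=0, c1=0, c2=4)
macro 3: S0 reads c1=0 → after 2×micro: 0; S1 reads c2=4 → after 1×micro: 0; S2 reads c1=0 → after 1×micro: 2 ⇒ (c0=0, c1=0, c2=2)
macro 4: S0 reads c1=0 → after 2×micro: 0; S1 reads c2=2 → after 1×micro: 0; S2 reads c1=0 → after 1×micro: 4 ⇒ (c0=0, c1=0, c2=4)
macro 5: S0 reads c1=0 → after 2×micro: 0; S1 reads c2=4 → after 1×micro: 0; S2 reads c1=0 → after 1×micro: 2 ⇒ (c0=0, c1=0, c2=2)
macro 6: S0 reads c1=0 → after 2×micro: 0; S1 reads c2=2 → after 1×micro: 0; S2 reads c1=0 → after 1×micro: 4 ⇒ (c0=0, c1=0, c2=4)
macro 7: S0 reads c1=0 → after 2×micro: 0; S1 reads c2=4 → after 1×micro: 0; S2 reads c1=0 → after 1×micro: 2 ⇒ (c0=0, c1=0, c2=2)
macro 8: S0 reads c1=0 → after 2×micro: 0; S1 reads c2=2 → after 1×micro: 0; S2 reads c1=0 → after 1×micro: 4 ⇒ (c0=0, c1=0, c2=4)

c0 at macro-step 3 = 0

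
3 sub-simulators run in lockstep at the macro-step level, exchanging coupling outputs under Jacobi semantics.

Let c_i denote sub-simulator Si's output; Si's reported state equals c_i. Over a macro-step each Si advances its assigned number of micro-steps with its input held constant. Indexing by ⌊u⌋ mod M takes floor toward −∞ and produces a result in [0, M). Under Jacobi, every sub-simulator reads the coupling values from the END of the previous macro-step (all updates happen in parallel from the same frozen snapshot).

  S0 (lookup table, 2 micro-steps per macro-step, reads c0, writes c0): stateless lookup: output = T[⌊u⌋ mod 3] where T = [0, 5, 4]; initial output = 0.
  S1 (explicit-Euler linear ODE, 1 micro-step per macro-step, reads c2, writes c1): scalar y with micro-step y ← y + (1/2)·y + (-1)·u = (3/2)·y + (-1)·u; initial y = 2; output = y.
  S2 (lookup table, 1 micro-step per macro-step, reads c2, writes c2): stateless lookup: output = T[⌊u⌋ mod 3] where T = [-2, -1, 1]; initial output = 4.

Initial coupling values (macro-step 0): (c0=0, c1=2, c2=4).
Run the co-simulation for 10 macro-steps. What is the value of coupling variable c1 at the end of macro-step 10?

c1 at macro-step 10 = -11605/512

macro 1: S0 reads c0=0 → after 2×micro: 0; S1 reads c2=4 → after 1×micro: -1; S2 reads c2=4 → after 1×micro: -1 ⇒ (c0=0, c1=-1, c2=-1)
macro 2: S0 reads c0=0 → after 2×micro: 0; S1 reads c2=-1 → after 1×micro: -1/2; S2 reads c2=-1 → after 1×micro: 1 ⇒ (c0=0, c1=-1/2, c2=1)
macro 3: S0 reads c0=0 → after 2×micro: 0; S1 reads c2=1 → after 1×micro: -7/4; S2 reads c2=1 → after 1×micro: -1 ⇒ (c0=0, c1=-7/4, c2=-1)
macro 4: S0 reads c0=0 → after 2×micro: 0; S1 reads c2=-1 → after 1×micro: -13/8; S2 reads c2=-1 → after 1×micro: 1 ⇒ (c0=0, c1=-13/8, c2=1)
macro 5: S0 reads c0=0 → after 2×micro: 0; S1 reads c2=1 → after 1×micro: -55/16; S2 reads c2=1 → after 1×micro: -1 ⇒ (c0=0, c1=-55/16, c2=-1)
macro 6: S0 reads c0=0 → after 2×micro: 0; S1 reads c2=-1 → after 1×micro: -133/32; S2 reads c2=-1 → after 1×micro: 1 ⇒ (c0=0, c1=-133/32, c2=1)
macro 7: S0 reads c0=0 → after 2×micro: 0; S1 reads c2=1 → after 1×micro: -463/64; S2 reads c2=1 → after 1×micro: -1 ⇒ (c0=0, c1=-463/64, c2=-1)
macro 8: S0 reads c0=0 → after 2×micro: 0; S1 reads c2=-1 → after 1×micro: -1261/128; S2 reads c2=-1 → after 1×micro: 1 ⇒ (c0=0, c1=-1261/128, c2=1)
macro 9: S0 reads c0=0 → after 2×micro: 0; S1 reads c2=1 → after 1×micro: -4039/256; S2 reads c2=1 → after 1×micro: -1 ⇒ (c0=0, c1=-4039/256, c2=-1)
macro 10: S0 reads c0=0 → after 2×micro: 0; S1 reads c2=-1 → after 1×micro: -11605/512; S2 reads c2=-1 → after 1×micro: 1 ⇒ (c0=0, c1=-11605/512, c2=1)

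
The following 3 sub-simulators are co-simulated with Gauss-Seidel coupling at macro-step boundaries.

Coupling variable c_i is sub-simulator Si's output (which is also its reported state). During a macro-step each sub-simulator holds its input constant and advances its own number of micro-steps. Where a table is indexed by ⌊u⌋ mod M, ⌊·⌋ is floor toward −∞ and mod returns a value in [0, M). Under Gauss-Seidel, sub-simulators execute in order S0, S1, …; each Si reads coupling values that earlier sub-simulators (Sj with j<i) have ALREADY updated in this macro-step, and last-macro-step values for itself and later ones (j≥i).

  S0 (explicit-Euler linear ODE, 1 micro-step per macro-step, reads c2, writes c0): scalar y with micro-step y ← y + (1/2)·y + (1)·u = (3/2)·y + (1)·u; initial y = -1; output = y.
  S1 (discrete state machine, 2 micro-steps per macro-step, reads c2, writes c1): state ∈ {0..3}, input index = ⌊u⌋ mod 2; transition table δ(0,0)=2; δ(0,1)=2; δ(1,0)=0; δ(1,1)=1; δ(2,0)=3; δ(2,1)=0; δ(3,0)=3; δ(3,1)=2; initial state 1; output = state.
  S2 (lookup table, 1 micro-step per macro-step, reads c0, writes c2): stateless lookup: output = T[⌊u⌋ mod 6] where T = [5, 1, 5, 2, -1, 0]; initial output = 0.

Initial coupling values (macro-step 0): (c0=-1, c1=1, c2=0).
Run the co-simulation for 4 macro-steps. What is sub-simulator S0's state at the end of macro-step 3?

S0 state at macro-step 3 = 1/8

macro 1: S0 reads c2=0 → after 1×micro: -3/2; S1 reads c2=0 → after 2×micro: 2; S2 reads c0=-3/2 → after 1×micro: -1 ⇒ (c0=-3/2, c1=2, c2=-1)
macro 2: S0 reads c2=-1 → after 1×micro: -13/4; S1 reads c2=-1 → after 2×micro: 2; S2 reads c0=-13/4 → after 1×micro: 5 ⇒ (c0=-13/4, c1=2, c2=5)
macro 3: S0 reads c2=5 → after 1×micro: 1/8; S1 reads c2=5 → after 2×micro: 2; S2 reads c0=1/8 → after 1×micro: 5 ⇒ (c0=1/8, c1=2, c2=5)
macro 4: S0 reads c2=5 → after 1×micro: 83/16; S1 reads c2=5 → after 2×micro: 2; S2 reads c0=83/16 → after 1×micro: 0 ⇒ (c0=83/16, c1=2, c2=0)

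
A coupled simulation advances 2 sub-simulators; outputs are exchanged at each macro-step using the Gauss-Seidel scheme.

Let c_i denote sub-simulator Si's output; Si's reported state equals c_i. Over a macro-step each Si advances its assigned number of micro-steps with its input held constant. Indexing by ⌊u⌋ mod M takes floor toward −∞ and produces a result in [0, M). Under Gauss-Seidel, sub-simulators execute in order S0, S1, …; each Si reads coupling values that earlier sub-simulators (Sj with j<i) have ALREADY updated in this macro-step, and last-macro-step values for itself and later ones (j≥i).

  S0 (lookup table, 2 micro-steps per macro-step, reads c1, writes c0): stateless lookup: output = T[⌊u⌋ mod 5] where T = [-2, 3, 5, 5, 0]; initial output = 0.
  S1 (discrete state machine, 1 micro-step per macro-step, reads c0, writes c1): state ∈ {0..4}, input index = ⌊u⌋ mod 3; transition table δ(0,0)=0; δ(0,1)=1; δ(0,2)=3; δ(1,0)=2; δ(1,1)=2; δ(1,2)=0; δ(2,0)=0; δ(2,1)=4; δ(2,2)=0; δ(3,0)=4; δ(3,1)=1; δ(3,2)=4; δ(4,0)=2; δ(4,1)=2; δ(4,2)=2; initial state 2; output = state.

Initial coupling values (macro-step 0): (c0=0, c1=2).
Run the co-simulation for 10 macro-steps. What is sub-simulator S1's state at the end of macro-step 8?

S1 state at macro-step 8 = 1

macro 1: S0 reads c1=2 → after 2×micro: 5; S1 reads c0=5 → after 1×micro: 0 ⇒ (c0=5, c1=0)
macro 2: S0 reads c1=0 → after 2×micro: -2; S1 reads c0=-2 → after 1×micro: 1 ⇒ (c0=-2, c1=1)
macro 3: S0 reads c1=1 → after 2×micro: 3; S1 reads c0=3 → after 1×micro: 2 ⇒ (c0=3, c1=2)
macro 4: S0 reads c1=2 → after 2×micro: 5; S1 reads c0=5 → after 1×micro: 0 ⇒ (c0=5, c1=0)
macro 5: S0 reads c1=0 → after 2×micro: -2; S1 reads c0=-2 → after 1×micro: 1 ⇒ (c0=-2, c1=1)
macro 6: S0 reads c1=1 → after 2×micro: 3; S1 reads c0=3 → after 1×micro: 2 ⇒ (c0=3, c1=2)
macro 7: S0 reads c1=2 → after 2×micro: 5; S1 reads c0=5 → after 1×micro: 0 ⇒ (c0=5, c1=0)
macro 8: S0 reads c1=0 → after 2×micro: -2; S1 reads c0=-2 → after 1×micro: 1 ⇒ (c0=-2, c1=1)
macro 9: S0 reads c1=1 → after 2×micro: 3; S1 reads c0=3 → after 1×micro: 2 ⇒ (c0=3, c1=2)
macro 10: S0 reads c1=2 → after 2×micro: 5; S1 reads c0=5 → after 1×micro: 0 ⇒ (c0=5, c1=0)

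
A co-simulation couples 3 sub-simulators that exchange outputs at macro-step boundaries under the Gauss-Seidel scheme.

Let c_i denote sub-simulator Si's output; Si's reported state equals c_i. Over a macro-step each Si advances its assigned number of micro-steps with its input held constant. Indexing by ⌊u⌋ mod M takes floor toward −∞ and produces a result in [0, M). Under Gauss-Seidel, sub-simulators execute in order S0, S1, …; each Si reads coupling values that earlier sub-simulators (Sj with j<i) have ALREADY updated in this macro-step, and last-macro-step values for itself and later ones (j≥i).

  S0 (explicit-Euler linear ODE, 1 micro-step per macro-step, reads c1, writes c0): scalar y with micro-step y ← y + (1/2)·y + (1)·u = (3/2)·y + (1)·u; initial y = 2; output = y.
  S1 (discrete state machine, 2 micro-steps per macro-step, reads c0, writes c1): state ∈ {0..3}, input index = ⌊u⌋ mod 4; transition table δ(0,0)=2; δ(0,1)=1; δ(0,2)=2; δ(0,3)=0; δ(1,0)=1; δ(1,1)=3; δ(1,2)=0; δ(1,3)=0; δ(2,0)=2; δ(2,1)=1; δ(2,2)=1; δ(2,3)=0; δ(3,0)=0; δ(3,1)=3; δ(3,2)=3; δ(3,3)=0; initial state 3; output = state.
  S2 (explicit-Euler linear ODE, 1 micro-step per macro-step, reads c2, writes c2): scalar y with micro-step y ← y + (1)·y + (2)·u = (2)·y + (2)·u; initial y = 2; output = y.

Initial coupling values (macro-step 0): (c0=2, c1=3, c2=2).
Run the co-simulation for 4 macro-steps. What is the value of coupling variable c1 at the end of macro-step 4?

c1 at macro-step 4 = 2

macro 1: S0 reads c1=3 → after 1×micro: 6; S1 reads c0=6 → after 2×micro: 3; S2 reads c2=2 → after 1×micro: 8 ⇒ (c0=6, c1=3, c2=8)
macro 2: S0 reads c1=3 → after 1×micro: 12; S1 reads c0=12 → after 2×micro: 2; S2 reads c2=8 → after 1×micro: 32 ⇒ (c0=12, c1=2, c2=32)
macro 3: S0 reads c1=2 → after 1×micro: 20; S1 reads c0=20 → after 2×micro: 2; S2 reads c2=32 → after 1×micro: 128 ⇒ (c0=20, c1=2, c2=128)
macro 4: S0 reads c1=2 → after 1×micro: 32; S1 reads c0=32 → after 2×micro: 2; S2 reads c2=128 → after 1×micro: 512 ⇒ (c0=32, c1=2, c2=512)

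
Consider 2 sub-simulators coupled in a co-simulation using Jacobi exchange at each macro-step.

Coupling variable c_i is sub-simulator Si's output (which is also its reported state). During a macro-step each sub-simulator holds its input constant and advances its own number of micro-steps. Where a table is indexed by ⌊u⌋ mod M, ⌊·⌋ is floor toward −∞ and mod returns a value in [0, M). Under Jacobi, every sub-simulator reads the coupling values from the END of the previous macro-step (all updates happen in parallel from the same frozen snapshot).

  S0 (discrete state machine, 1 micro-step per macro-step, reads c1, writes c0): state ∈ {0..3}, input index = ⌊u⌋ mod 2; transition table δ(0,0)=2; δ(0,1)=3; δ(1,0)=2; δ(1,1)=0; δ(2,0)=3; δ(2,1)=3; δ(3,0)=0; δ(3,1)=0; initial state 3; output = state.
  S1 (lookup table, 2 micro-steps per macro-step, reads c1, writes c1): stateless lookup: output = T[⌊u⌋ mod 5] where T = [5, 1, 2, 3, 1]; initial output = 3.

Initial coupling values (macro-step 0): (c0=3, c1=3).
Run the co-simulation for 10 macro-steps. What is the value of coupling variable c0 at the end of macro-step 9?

macro 1: S0 reads c1=3 → after 1×micro: 0; S1 reads c1=3 → after 2×micro: 3 ⇒ (c0=0, c1=3)
macro 2: S0 reads c1=3 → after 1×micro: 3; S1 reads c1=3 → after 2×micro: 3 ⇒ (c0=3, c1=3)
macro 3: S0 reads c1=3 → after 1×micro: 0; S1 reads c1=3 → after 2×micro: 3 ⇒ (c0=0, c1=3)
macro 4: S0 reads c1=3 → after 1×micro: 3; S1 reads c1=3 → after 2×micro: 3 ⇒ (c0=3, c1=3)
macro 5: S0 reads c1=3 → after 1×micro: 0; S1 reads c1=3 → after 2×micro: 3 ⇒ (c0=0, c1=3)
macro 6: S0 reads c1=3 → after 1×micro: 3; S1 reads c1=3 → after 2×micro: 3 ⇒ (c0=3, c1=3)
macro 7: S0 reads c1=3 → after 1×micro: 0; S1 reads c1=3 → after 2×micro: 3 ⇒ (c0=0, c1=3)
macro 8: S0 reads c1=3 → after 1×micro: 3; S1 reads c1=3 → after 2×micro: 3 ⇒ (c0=3, c1=3)
macro 9: S0 reads c1=3 → after 1×micro: 0; S1 reads c1=3 → after 2×micro: 3 ⇒ (c0=0, c1=3)
macro 10: S0 reads c1=3 → after 1×micro: 3; S1 reads c1=3 → after 2×micro: 3 ⇒ (c0=3, c1=3)

c0 at macro-step 9 = 0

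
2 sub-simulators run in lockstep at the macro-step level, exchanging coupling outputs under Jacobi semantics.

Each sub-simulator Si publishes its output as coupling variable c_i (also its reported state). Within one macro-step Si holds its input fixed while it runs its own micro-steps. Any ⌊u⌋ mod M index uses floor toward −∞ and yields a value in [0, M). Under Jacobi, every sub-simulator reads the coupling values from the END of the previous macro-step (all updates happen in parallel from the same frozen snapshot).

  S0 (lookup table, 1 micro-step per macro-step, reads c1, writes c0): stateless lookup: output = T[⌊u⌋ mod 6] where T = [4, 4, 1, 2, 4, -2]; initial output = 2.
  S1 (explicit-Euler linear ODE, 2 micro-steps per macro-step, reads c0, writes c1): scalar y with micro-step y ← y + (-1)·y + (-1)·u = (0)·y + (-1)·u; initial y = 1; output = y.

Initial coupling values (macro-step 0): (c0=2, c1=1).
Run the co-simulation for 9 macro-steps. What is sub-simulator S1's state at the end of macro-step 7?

S1 state at macro-step 7 = 2

macro 1: S0 reads c1=1 → after 1×micro: 4; S1 reads c0=2 → after 2×micro: -2 ⇒ (c0=4, c1=-2)
macro 2: S0 reads c1=-2 → after 1×micro: 4; S1 reads c0=4 → after 2×micro: -4 ⇒ (c0=4, c1=-4)
macro 3: S0 reads c1=-4 → after 1×micro: 1; S1 reads c0=4 → after 2×micro: -4 ⇒ (c0=1, c1=-4)
macro 4: S0 reads c1=-4 → after 1×micro: 1; S1 reads c0=1 → after 2×micro: -1 ⇒ (c0=1, c1=-1)
macro 5: S0 reads c1=-1 → after 1×micro: -2; S1 reads c0=1 → after 2×micro: -1 ⇒ (c0=-2, c1=-1)
macro 6: S0 reads c1=-1 → after 1×micro: -2; S1 reads c0=-2 → after 2×micro: 2 ⇒ (c0=-2, c1=2)
macro 7: S0 reads c1=2 → after 1×micro: 1; S1 reads c0=-2 → after 2×micro: 2 ⇒ (c0=1, c1=2)
macro 8: S0 reads c1=2 → after 1×micro: 1; S1 reads c0=1 → after 2×micro: -1 ⇒ (c0=1, c1=-1)
macro 9: S0 reads c1=-1 → after 1×micro: -2; S1 reads c0=1 → after 2×micro: -1 ⇒ (c0=-2, c1=-1)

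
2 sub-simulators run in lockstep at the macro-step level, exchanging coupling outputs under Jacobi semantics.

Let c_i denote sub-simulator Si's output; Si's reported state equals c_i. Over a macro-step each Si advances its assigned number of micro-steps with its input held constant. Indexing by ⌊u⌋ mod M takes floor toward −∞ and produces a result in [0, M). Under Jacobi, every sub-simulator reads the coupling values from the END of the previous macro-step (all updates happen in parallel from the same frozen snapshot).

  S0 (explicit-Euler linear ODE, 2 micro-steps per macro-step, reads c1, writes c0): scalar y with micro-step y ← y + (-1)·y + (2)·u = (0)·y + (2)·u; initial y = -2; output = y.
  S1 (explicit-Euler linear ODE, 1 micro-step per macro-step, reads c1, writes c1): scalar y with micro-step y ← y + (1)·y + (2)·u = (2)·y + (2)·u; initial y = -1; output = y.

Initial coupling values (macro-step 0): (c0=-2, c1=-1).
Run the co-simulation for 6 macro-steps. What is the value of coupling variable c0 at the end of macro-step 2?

macro 1: S0 reads c1=-1 → after 2×micro: -2; S1 reads c1=-1 → after 1×micro: -4 ⇒ (c0=-2, c1=-4)
macro 2: S0 reads c1=-4 → after 2×micro: -8; S1 reads c1=-4 → after 1×micro: -16 ⇒ (c0=-8, c1=-16)
macro 3: S0 reads c1=-16 → after 2×micro: -32; S1 reads c1=-16 → after 1×micro: -64 ⇒ (c0=-32, c1=-64)
macro 4: S0 reads c1=-64 → after 2×micro: -128; S1 reads c1=-64 → after 1×micro: -256 ⇒ (c0=-128, c1=-256)
macro 5: S0 reads c1=-256 → after 2×micro: -512; S1 reads c1=-256 → after 1×micro: -1024 ⇒ (c0=-512, c1=-1024)
macro 6: S0 reads c1=-1024 → after 2×micro: -2048; S1 reads c1=-1024 → after 1×micro: -4096 ⇒ (c0=-2048, c1=-4096)

c0 at macro-step 2 = -8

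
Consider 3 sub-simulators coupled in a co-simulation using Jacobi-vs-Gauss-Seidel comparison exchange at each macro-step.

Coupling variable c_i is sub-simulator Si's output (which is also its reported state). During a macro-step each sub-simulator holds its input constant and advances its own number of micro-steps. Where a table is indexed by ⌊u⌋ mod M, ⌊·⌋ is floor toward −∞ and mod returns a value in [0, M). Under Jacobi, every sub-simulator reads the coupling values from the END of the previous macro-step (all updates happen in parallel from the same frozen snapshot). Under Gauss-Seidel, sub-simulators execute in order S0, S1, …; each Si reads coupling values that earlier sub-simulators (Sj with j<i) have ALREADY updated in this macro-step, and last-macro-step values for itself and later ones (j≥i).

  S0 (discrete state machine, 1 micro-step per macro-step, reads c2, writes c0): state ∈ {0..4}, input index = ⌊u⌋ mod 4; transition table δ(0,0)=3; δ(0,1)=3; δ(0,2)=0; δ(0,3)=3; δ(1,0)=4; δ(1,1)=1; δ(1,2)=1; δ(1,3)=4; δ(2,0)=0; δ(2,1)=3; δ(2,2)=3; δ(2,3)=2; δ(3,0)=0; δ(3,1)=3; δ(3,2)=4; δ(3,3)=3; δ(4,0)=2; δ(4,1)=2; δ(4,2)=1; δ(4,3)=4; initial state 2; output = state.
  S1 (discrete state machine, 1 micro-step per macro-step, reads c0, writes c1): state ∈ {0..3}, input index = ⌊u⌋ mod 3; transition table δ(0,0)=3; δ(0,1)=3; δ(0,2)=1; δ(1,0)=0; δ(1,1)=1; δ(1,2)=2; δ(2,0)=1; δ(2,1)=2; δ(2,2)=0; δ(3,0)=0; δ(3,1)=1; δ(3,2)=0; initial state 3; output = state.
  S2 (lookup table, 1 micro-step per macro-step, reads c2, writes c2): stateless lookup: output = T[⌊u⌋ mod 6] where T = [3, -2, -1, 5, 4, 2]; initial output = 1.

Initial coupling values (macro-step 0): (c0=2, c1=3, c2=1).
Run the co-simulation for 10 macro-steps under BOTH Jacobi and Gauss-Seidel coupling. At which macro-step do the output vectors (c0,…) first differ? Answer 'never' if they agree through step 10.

first divergence at macro-step: 3

[Jacobi] macro 1: S0 reads c2=1 → after 1×micro: 3; S1 reads c0=2 → after 1×micro: 0; S2 reads c2=1 → after 1×micro: -2 ⇒ (c0=3, c1=0, c2=-2)
[Jacobi] macro 2: S0 reads c2=-2 → after 1×micro: 4; S1 reads c0=3 → after 1×micro: 3; S2 reads c2=-2 → after 1×micro: 4 ⇒ (c0=4, c1=3, c2=4)
[Jacobi] macro 3: S0 reads c2=4 → after 1×micro: 2; S1 reads c0=4 → after 1×micro: 1; S2 reads c2=4 → after 1×micro: 4 ⇒ (c0=2, c1=1, c2=4)
[Jacobi] macro 4: S0 reads c2=4 → after 1×micro: 0; S1 reads c0=2 → after 1×micro: 2; S2 reads c2=4 → after 1×micro: 4 ⇒ (c0=0, c1=2, c2=4)
[Jacobi] macro 5: S0 reads c2=4 → after 1×micro: 3; S1 reads c0=0 → after 1×micro: 1; S2 reads c2=4 → after 1×micro: 4 ⇒ (c0=3, c1=1, c2=4)
[Jacobi] macro 6: S0 reads c2=4 → after 1×micro: 0; S1 reads c0=3 → after 1×micro: 0; S2 reads c2=4 → after 1×micro: 4 ⇒ (c0=0, c1=0, c2=4)
[Jacobi] macro 7: S0 reads c2=4 → after 1×micro: 3; S1 reads c0=0 → after 1×micro: 3; S2 reads c2=4 → after 1×micro: 4 ⇒ (c0=3, c1=3, c2=4)
[Jacobi] macro 8: S0 reads c2=4 → after 1×micro: 0; S1 reads c0=3 → after 1×micro: 0; S2 reads c2=4 → after 1×micro: 4 ⇒ (c0=0, c1=0, c2=4)
[Jacobi] macro 9: S0 reads c2=4 → after 1×micro: 3; S1 reads c0=0 → after 1×micro: 3; S2 reads c2=4 → after 1×micro: 4 ⇒ (c0=3, c1=3, c2=4)
[Jacobi] macro 10: S0 reads c2=4 → after 1×micro: 0; S1 reads c0=3 → after 1×micro: 0; S2 reads c2=4 → after 1×micro: 4 ⇒ (c0=0, c1=0, c2=4)
[Gauss-Seidel] macro 1: S0 reads c2=1 → after 1×micro: 3; S1 reads c0=3 → after 1×micro: 0; S2 reads c2=1 → after 1×micro: -2 ⇒ (c0=3, c1=0, c2=-2)
[Gauss-Seidel] macro 2: S0 reads c2=-2 → after 1×micro: 4; S1 reads c0=4 → after 1×micro: 3; S2 reads c2=-2 → after 1×micro: 4 ⇒ (c0=4, c1=3, c2=4)
[Gauss-Seidel] macro 3: S0 reads c2=4 → after 1×micro: 2; S1 reads c0=2 → after 1×micro: 0; S2 reads c2=4 → after 1×micro: 4 ⇒ (c0=2, c1=0, c2=4)
[Gauss-Seidel] macro 4: S0 reads c2=4 → after 1×micro: 0; S1 reads c0=0 → after 1×micro: 3; S2 reads c2=4 → after 1×micro: 4 ⇒ (c0=0, c1=3, c2=4)
[Gauss-Seidel] macro 5: S0 reads c2=4 → after 1×micro: 3; S1 reads c0=3 → after 1×micro: 0; S2 reads c2=4 → after 1×micro: 4 ⇒ (c0=3, c1=0, c2=4)
[Gauss-Seidel] macro 6: S0 reads c2=4 → after 1×micro: 0; S1 reads c0=0 → after 1×micro: 3; S2 reads c2=4 → after 1×micro: 4 ⇒ (c0=0, c1=3, c2=4)
[Gauss-Seidel] macro 7: S0 reads c2=4 → after 1×micro: 3; S1 reads c0=3 → after 1×micro: 0; S2 reads c2=4 → after 1×micro: 4 ⇒ (c0=3, c1=0, c2=4)
[Gauss-Seidel] macro 8: S0 reads c2=4 → after 1×micro: 0; S1 reads c0=0 → after 1×micro: 3; S2 reads c2=4 → after 1×micro: 4 ⇒ (c0=0, c1=3, c2=4)
[Gauss-Seidel] macro 9: S0 reads c2=4 → after 1×micro: 3; S1 reads c0=3 → after 1×micro: 0; S2 reads c2=4 → after 1×micro: 4 ⇒ (c0=3, c1=0, c2=4)
[Gauss-Seidel] macro 10: S0 reads c2=4 → after 1×micro: 0; S1 reads c0=0 → after 1×micro: 3; S2 reads c2=4 → after 1×micro: 4 ⇒ (c0=0, c1=3, c2=4)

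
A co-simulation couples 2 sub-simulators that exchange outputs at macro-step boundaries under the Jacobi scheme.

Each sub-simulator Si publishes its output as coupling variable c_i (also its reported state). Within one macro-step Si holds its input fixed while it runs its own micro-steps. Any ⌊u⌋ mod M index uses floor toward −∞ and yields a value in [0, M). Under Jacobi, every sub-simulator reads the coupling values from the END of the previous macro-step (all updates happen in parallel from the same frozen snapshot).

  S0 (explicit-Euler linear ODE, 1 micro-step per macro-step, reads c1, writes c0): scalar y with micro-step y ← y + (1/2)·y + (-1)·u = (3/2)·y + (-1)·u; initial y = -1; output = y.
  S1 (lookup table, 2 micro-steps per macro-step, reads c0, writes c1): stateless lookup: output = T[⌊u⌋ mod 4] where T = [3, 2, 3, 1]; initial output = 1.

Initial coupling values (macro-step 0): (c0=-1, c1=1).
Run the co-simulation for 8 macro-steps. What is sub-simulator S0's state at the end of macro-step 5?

S0 state at macro-step 5 = -801/32

macro 1: S0 reads c1=1 → after 1×micro: -5/2; S1 reads c0=-1 → after 2×micro: 1 ⇒ (c0=-5/2, c1=1)
macro 2: S0 reads c1=1 → after 1×micro: -19/4; S1 reads c0=-5/2 → after 2×micro: 2 ⇒ (c0=-19/4, c1=2)
macro 3: S0 reads c1=2 → after 1×micro: -73/8; S1 reads c0=-19/4 → after 2×micro: 1 ⇒ (c0=-73/8, c1=1)
macro 4: S0 reads c1=1 → after 1×micro: -235/16; S1 reads c0=-73/8 → after 2×micro: 3 ⇒ (c0=-235/16, c1=3)
macro 5: S0 reads c1=3 → after 1×micro: -801/32; S1 reads c0=-235/16 → after 2×micro: 2 ⇒ (c0=-801/32, c1=2)
macro 6: S0 reads c1=2 → after 1×micro: -2531/64; S1 reads c0=-801/32 → after 2×micro: 3 ⇒ (c0=-2531/64, c1=3)
macro 7: S0 reads c1=3 → after 1×micro: -7977/128; S1 reads c0=-2531/64 → after 2×micro: 3 ⇒ (c0=-7977/128, c1=3)
macro 8: S0 reads c1=3 → after 1×micro: -24699/256; S1 reads c0=-7977/128 → after 2×micro: 2 ⇒ (c0=-24699/256, c1=2)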